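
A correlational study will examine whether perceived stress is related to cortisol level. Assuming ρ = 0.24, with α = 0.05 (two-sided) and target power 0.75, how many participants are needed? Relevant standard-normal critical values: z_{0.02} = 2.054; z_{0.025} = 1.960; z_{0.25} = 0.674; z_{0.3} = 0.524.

n = 119

Fisher's z: C = ½·ln((1+r)/(1−r)) = ½·ln(1.6316) = 0.2448.
n = ((z_{α/2} + z_β)/C)² + 3.
(1.960 + 0.674) / 0.2448 = 2.634 / 0.2448 = 10.760.
n = 10.760² + 3 = 115.77 + 3 = 118.8.
Round up.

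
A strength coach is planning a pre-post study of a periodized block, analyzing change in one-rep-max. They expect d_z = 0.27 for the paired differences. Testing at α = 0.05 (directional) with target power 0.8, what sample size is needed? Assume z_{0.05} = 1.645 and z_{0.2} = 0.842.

n = 85 pairs

For a paired (one-sample on differences) test: n = ((z_{α} + z_β) / d)².
z_{α} + z_β = 1.645 + 0.842 = 2.487.
n = (2.487 / 0.27)² = 9.211² = 84.84.
Round up.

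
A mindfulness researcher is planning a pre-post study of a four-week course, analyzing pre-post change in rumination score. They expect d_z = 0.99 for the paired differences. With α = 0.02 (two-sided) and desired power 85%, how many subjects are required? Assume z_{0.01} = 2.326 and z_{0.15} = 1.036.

For a paired (one-sample on differences) test: n = ((z_{α/2} + z_β) / d)².
z_{α/2} + z_β = 2.326 + 1.036 = 3.362.
n = (3.362 / 0.99)² = 3.396² = 11.53.
Round up.

n = 12 pairs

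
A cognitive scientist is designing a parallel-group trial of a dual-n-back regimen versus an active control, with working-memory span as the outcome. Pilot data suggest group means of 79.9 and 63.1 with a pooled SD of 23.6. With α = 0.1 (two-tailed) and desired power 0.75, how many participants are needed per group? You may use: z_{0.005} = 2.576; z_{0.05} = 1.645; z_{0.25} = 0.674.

n = 22 per group

Cohen's d = |M₁ − M₂| / SD_pooled = |79.9 − 63.1| / 23.6 = 16.8 / 23.6 = 0.712.
For two independent groups with equal n: n = 2·((z_{α/2} + z_β) / d)².
z_{α/2} + z_β = 1.645 + 0.674 = 2.319.
n = 2 × (2.319 / 0.712)² = 2 × 3.257² = 2 × 10.61 = 21.2.
Round up to the next whole participant.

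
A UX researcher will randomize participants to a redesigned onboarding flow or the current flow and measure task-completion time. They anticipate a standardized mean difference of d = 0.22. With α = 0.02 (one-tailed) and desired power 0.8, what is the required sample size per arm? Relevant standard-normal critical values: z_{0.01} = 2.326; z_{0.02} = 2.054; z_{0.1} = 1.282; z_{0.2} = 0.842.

For two independent groups with equal n: n = 2·((z_{α} + z_β) / d)².
z_{α} + z_β = 2.054 + 0.842 = 2.896.
n = 2 × (2.896 / 0.22)² = 2 × 13.164² = 2 × 173.28 = 346.6.
Round up to the next whole participant.

n = 347 per group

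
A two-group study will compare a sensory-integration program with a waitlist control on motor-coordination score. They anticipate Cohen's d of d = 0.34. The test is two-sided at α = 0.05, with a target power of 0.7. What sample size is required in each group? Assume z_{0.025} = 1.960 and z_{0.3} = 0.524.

n = 107 per group

For two independent groups with equal n: n = 2·((z_{α/2} + z_β) / d)².
z_{α/2} + z_β = 1.960 + 0.524 = 2.484.
n = 2 × (2.484 / 0.34)² = 2 × 7.306² = 2 × 53.38 = 106.8.
Round up to the next whole participant.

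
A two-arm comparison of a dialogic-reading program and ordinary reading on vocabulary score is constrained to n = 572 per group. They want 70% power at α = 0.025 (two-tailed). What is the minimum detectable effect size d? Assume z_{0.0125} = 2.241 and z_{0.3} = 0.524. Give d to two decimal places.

For two independent groups of n = 572 each: d_min = (z_{α/2} + z_β)·√(2/n).
z-sum = 2.241 + 0.524 = 2.765.
d_min = 2.765 × √(2/572) = 2.765 × 0.0591 = 0.163.

d_min ≈ 0.16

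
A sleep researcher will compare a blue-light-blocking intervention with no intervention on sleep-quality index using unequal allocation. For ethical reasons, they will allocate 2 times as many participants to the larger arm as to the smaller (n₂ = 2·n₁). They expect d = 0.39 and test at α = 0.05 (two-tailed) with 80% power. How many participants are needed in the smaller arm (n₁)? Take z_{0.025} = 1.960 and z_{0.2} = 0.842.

With allocation ratio k = n₂/n₁ = 2, Var(x̄₁−x̄₂) = σ²(1/n₁ + 1/(k·n₁)) = σ²·(k+1)/(k·n₁).
So n₁ = (1 + 1/k)·((z_{α/2} + z_β)/d)² = 1.500 × (2.802/0.39)².
n₁ = 1.500 × 51.62 = 77.4.
Round up: n₁ = 78, giving n₂ = 2 × 78 = 156.

n₁ = 78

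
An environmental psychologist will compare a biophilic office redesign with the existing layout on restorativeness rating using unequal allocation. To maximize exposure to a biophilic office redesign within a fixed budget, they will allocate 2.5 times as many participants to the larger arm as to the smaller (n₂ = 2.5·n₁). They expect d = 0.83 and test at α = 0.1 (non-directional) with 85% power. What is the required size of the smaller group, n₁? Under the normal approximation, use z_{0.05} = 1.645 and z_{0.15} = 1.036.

n₁ = 15

With allocation ratio k = n₂/n₁ = 2.5, Var(x̄₁−x̄₂) = σ²(1/n₁ + 1/(k·n₁)) = σ²·(k+1)/(k·n₁).
So n₁ = (1 + 1/k)·((z_{α/2} + z_β)/d)² = 1.400 × (2.681/0.83)².
n₁ = 1.400 × 10.43 = 14.6.
Round up: n₁ = 15, giving n₂ = ⌈2.5 × 15⌉ = ⌈37.5⌉ = 38.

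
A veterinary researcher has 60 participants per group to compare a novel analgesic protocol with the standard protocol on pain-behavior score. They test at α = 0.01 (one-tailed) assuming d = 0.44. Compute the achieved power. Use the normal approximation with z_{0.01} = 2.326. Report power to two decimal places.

For two equal groups, power = Φ(d·√(n/2) − z_{α}).
d·√(n/2) = 0.44 × √(60/2) = 0.44 × 5.477 = 2.410.
z_β = 2.410 − 2.326 = 0.084.
Power = Φ(0.084) = 0.533.

power ≈ 0.53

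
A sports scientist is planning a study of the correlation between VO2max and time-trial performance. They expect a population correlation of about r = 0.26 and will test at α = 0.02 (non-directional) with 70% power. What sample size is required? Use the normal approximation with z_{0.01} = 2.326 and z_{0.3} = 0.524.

n = 118

Fisher's z: C = ½·ln((1+r)/(1−r)) = ½·ln(1.7027) = 0.2661.
n = ((z_{α/2} + z_β)/C)² + 3.
(2.326 + 0.524) / 0.2661 = 2.850 / 0.2661 = 10.710.
n = 10.710² + 3 = 114.71 + 3 = 117.7.
Round up.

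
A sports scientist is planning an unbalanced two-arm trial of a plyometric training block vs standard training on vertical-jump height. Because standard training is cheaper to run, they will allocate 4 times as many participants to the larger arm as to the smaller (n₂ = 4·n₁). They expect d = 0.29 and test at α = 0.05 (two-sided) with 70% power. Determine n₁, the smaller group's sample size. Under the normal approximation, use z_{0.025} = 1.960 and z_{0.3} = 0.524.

n₁ = 92

With allocation ratio k = n₂/n₁ = 4, Var(x̄₁−x̄₂) = σ²(1/n₁ + 1/(k·n₁)) = σ²·(k+1)/(k·n₁).
So n₁ = (1 + 1/k)·((z_{α/2} + z_β)/d)² = 1.250 × (2.484/0.29)².
n₁ = 1.250 × 73.37 = 91.7.
Round up: n₁ = 92, giving n₂ = 4 × 92 = 368.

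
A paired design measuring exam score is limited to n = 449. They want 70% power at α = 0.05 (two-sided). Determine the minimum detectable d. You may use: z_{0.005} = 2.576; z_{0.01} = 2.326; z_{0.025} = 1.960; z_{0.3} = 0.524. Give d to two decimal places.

d_min ≈ 0.12

For a single sample (or paired design) of n = 449: d_min = (z_{α/2} + z_β)/√n.
z-sum = 1.960 + 0.524 = 2.484.
d_min = 2.484 / √449 = 2.484 / 21.190 = 0.117.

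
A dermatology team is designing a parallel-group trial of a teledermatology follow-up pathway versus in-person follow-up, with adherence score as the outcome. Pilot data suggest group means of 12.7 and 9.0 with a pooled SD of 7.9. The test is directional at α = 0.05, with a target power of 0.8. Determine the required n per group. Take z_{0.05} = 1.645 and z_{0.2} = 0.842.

Cohen's d = |M₁ − M₂| / SD_pooled = |12.7 − 9.0| / 7.9 = 3.7 / 7.9 = 0.468.
For two independent groups with equal n: n = 2·((z_{α} + z_β) / d)².
z_{α} + z_β = 1.645 + 0.842 = 2.487.
n = 2 × (2.487 / 0.468)² = 2 × 5.314² = 2 × 28.24 = 56.5.
Round up to the next whole participant.

n = 57 per group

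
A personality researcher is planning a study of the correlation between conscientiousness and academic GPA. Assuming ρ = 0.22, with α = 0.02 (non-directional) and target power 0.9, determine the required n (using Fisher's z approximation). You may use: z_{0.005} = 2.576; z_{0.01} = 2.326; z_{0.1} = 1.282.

Fisher's z: C = ½·ln((1+r)/(1−r)) = ½·ln(1.5641) = 0.2237.
n = ((z_{α/2} + z_β)/C)² + 3.
(2.326 + 1.282) / 0.2237 = 3.608 / 0.2237 = 16.129.
n = 16.129² + 3 = 260.14 + 3 = 263.1.
Round up.

n = 264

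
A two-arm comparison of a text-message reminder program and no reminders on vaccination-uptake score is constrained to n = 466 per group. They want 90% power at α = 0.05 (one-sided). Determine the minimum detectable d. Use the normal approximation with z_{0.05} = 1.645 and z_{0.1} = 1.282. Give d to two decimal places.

For two independent groups of n = 466 each: d_min = (z_{α} + z_β)·√(2/n).
z-sum = 1.645 + 1.282 = 2.927.
d_min = 2.927 × √(2/466) = 2.927 × 0.0655 = 0.192.

d_min ≈ 0.19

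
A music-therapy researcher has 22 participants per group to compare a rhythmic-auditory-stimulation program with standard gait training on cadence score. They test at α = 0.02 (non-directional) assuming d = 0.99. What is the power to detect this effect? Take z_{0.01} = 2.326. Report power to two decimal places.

power ≈ 0.83

For two equal groups, power = Φ(d·√(n/2) − z_{α/2}).
d·√(n/2) = 0.99 × √(22/2) = 0.99 × 3.317 = 3.283.
z_β = 3.283 − 2.326 = 0.957.
Power = Φ(0.957) = 0.831.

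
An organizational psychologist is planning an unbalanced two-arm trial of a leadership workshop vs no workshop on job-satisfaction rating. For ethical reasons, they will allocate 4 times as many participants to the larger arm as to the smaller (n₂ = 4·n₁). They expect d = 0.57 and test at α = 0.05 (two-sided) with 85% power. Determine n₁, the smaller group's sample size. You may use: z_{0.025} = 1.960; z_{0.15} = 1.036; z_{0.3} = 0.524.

With allocation ratio k = n₂/n₁ = 4, Var(x̄₁−x̄₂) = σ²(1/n₁ + 1/(k·n₁)) = σ²·(k+1)/(k·n₁).
So n₁ = (1 + 1/k)·((z_{α/2} + z_β)/d)² = 1.250 × (2.996/0.57)².
n₁ = 1.250 × 27.63 = 34.5.
Round up: n₁ = 35, giving n₂ = 4 × 35 = 140.

n₁ = 35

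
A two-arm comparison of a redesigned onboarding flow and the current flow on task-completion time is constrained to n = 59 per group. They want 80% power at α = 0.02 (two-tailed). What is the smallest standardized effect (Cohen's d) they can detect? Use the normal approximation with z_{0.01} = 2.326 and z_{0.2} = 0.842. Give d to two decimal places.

For two independent groups of n = 59 each: d_min = (z_{α/2} + z_β)·√(2/n).
z-sum = 2.326 + 0.842 = 3.168.
d_min = 3.168 × √(2/59) = 3.168 × 0.1841 = 0.583.

d_min ≈ 0.58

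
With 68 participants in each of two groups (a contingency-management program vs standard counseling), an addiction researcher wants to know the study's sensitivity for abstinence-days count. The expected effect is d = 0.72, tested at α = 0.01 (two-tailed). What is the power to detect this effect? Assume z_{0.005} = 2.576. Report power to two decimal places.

power ≈ 0.95

For two equal groups, power = Φ(d·√(n/2) − z_{α/2}).
d·√(n/2) = 0.72 × √(68/2) = 0.72 × 5.831 = 4.198.
z_β = 4.198 − 2.576 = 1.622.
Power = Φ(1.622) = 0.948.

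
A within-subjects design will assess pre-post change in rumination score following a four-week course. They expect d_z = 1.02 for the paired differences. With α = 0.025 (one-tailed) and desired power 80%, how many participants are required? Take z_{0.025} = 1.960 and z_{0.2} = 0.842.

For a paired (one-sample on differences) test: n = ((z_{α} + z_β) / d)².
z_{α} + z_β = 1.960 + 0.842 = 2.802.
n = (2.802 / 1.02)² = 2.747² = 7.55.
Round up.

n = 8 pairs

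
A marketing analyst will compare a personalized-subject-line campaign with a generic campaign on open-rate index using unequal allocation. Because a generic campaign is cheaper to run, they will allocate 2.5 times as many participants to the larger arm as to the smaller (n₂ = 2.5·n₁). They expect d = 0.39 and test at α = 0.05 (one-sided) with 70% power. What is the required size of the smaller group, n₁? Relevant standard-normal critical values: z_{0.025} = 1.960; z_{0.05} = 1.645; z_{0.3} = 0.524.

n₁ = 44

With allocation ratio k = n₂/n₁ = 2.5, Var(x̄₁−x̄₂) = σ²(1/n₁ + 1/(k·n₁)) = σ²·(k+1)/(k·n₁).
So n₁ = (1 + 1/k)·((z_{α} + z_β)/d)² = 1.400 × (2.169/0.39)².
n₁ = 1.400 × 30.93 = 43.3.
Round up: n₁ = 44, giving n₂ = 2.5 × 44 = 110.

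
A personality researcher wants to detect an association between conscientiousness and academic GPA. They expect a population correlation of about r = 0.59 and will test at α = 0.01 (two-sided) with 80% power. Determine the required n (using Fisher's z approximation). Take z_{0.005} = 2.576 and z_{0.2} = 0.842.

n = 29

Fisher's z: C = ½·ln((1+r)/(1−r)) = ½·ln(3.8780) = 0.6777.
n = ((z_{α/2} + z_β)/C)² + 3.
(2.576 + 0.842) / 0.6777 = 3.418 / 0.6777 = 5.044.
n = 5.044² + 3 = 25.44 + 3 = 28.4.
Round up.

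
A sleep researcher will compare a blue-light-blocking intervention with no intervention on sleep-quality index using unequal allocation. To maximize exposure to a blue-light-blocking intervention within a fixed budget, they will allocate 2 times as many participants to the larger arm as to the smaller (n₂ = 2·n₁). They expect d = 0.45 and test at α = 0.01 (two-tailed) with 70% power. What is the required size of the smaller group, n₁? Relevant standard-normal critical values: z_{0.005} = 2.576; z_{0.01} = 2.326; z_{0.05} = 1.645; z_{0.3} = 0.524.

n₁ = 72

With allocation ratio k = n₂/n₁ = 2, Var(x̄₁−x̄₂) = σ²(1/n₁ + 1/(k·n₁)) = σ²·(k+1)/(k·n₁).
So n₁ = (1 + 1/k)·((z_{α/2} + z_β)/d)² = 1.500 × (3.100/0.45)².
n₁ = 1.500 × 47.46 = 71.2.
Round up: n₁ = 72, giving n₂ = 2 × 72 = 144.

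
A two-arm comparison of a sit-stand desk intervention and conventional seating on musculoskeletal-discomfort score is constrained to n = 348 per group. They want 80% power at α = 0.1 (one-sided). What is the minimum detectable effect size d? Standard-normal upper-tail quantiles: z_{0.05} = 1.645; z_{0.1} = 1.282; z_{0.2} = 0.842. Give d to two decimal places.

d_min ≈ 0.16

For two independent groups of n = 348 each: d_min = (z_{α} + z_β)·√(2/n).
z-sum = 1.282 + 0.842 = 2.124.
d_min = 2.124 × √(2/348) = 2.124 × 0.0758 = 0.161.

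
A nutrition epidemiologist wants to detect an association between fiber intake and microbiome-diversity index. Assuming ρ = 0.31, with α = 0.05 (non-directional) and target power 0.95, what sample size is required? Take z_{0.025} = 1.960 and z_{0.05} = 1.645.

n = 130

Fisher's z: C = ½·ln((1+r)/(1−r)) = ½·ln(1.8986) = 0.3205.
n = ((z_{α/2} + z_β)/C)² + 3.
(1.960 + 1.645) / 0.3205 = 3.605 / 0.3205 = 11.248.
n = 11.248² + 3 = 126.52 + 3 = 129.5.
Round up.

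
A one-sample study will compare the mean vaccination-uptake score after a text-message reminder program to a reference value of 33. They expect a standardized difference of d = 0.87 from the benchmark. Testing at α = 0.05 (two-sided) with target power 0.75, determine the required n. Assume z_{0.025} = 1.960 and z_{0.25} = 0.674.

For a one-sample test: n = ((z_{α/2} + z_β) / d)².
z_{α/2} + z_β = 1.960 + 0.674 = 2.634.
n = (2.634 / 0.87)² = 3.028² = 9.17.
Round up.

n = 10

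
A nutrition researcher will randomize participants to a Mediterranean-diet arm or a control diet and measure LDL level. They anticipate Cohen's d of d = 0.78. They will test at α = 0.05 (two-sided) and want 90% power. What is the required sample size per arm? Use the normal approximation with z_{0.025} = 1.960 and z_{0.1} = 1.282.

For two independent groups with equal n: n = 2·((z_{α/2} + z_β) / d)².
z_{α/2} + z_β = 1.960 + 1.282 = 3.242.
n = 2 × (3.242 / 0.78)² = 2 × 4.156² = 2 × 17.28 = 34.6.
Round up to the next whole participant.

n = 35 per group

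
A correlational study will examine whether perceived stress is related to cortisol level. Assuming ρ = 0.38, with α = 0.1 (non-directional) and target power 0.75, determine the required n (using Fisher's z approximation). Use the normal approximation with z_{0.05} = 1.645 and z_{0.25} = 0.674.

Fisher's z: C = ½·ln((1+r)/(1−r)) = ½·ln(2.2258) = 0.4001.
n = ((z_{α/2} + z_β)/C)² + 3.
(1.645 + 0.674) / 0.4001 = 2.319 / 0.4001 = 5.796.
n = 5.796² + 3 = 33.59 + 3 = 36.6.
Round up.

n = 37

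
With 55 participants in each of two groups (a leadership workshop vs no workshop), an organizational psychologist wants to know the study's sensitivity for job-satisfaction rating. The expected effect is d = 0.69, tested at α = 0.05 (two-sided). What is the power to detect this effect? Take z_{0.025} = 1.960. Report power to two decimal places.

For two equal groups, power = Φ(d·√(n/2) − z_{α/2}).
d·√(n/2) = 0.69 × √(55/2) = 0.69 × 5.244 = 3.618.
z_β = 3.618 − 1.960 = 1.658.
Power = Φ(1.658) = 0.951.

power ≈ 0.95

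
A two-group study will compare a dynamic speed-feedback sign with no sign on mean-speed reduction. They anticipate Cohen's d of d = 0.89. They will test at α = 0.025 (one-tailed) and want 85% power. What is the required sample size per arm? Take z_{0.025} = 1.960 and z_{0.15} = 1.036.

For two independent groups with equal n: n = 2·((z_{α} + z_β) / d)².
z_{α} + z_β = 1.960 + 1.036 = 2.996.
n = 2 × (2.996 / 0.89)² = 2 × 3.366² = 2 × 11.33 = 22.7.
Round up to the next whole participant.

n = 23 per group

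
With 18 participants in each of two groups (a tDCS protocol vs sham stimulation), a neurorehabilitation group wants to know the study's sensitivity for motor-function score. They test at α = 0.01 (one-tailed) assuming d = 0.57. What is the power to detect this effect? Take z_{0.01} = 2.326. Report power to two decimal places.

power ≈ 0.27

For two equal groups, power = Φ(d·√(n/2) − z_{α}).
d·√(n/2) = 0.57 × √(18/2) = 0.57 × 3.000 = 1.710.
z_β = 1.710 − 2.326 = -0.616.
Power = Φ(-0.616) = 0.269.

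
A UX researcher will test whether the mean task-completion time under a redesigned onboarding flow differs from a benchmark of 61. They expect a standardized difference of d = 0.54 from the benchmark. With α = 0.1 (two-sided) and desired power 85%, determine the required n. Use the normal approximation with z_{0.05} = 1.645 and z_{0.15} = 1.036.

For a one-sample test: n = ((z_{α/2} + z_β) / d)².
z_{α/2} + z_β = 1.645 + 1.036 = 2.681.
n = (2.681 / 0.54)² = 4.965² = 24.65.
Round up.

n = 25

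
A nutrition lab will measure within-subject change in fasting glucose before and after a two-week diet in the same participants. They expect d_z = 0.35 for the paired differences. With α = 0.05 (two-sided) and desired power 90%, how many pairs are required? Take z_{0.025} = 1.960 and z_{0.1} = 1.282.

n = 86 pairs

For a paired (one-sample on differences) test: n = ((z_{α/2} + z_β) / d)².
z_{α/2} + z_β = 1.960 + 1.282 = 3.242.
n = (3.242 / 0.35)² = 9.263² = 85.80.
Round up.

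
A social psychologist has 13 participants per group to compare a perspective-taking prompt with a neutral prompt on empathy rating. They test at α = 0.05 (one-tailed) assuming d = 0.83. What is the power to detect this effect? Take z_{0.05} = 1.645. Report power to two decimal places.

For two equal groups, power = Φ(d·√(n/2) − z_{α}).
d·√(n/2) = 0.83 × √(13/2) = 0.83 × 2.550 = 2.116.
z_β = 2.116 − 1.645 = 0.471.
Power = Φ(0.471) = 0.681.

power ≈ 0.68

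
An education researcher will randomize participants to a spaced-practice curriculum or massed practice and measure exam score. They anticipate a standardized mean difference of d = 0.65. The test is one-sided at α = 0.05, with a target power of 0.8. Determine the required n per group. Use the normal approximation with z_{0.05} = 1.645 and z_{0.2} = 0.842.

n = 30 per group

For two independent groups with equal n: n = 2·((z_{α} + z_β) / d)².
z_{α} + z_β = 1.645 + 0.842 = 2.487.
n = 2 × (2.487 / 0.65)² = 2 × 3.826² = 2 × 14.64 = 29.3.
Round up to the next whole participant.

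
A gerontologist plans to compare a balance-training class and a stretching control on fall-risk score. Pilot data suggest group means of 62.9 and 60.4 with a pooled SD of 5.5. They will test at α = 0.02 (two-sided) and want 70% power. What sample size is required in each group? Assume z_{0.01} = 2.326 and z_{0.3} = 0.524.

Cohen's d = |M₁ − M₂| / SD_pooled = |62.9 − 60.4| / 5.5 = 2.5 / 5.5 = 0.455.
For two independent groups with equal n: n = 2·((z_{α/2} + z_β) / d)².
z_{α/2} + z_β = 2.326 + 0.524 = 2.850.
n = 2 × (2.850 / 0.455)² = 2 × 6.264² = 2 × 39.23 = 78.5.
Round up to the next whole participant.

n = 79 per group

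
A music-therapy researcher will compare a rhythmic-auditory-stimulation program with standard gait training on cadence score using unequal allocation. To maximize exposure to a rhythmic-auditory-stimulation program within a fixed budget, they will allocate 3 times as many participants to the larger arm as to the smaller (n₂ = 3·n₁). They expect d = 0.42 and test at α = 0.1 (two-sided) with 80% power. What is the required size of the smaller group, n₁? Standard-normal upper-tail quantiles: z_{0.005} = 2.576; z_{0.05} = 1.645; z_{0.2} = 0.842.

n₁ = 47

With allocation ratio k = n₂/n₁ = 3, Var(x̄₁−x̄₂) = σ²(1/n₁ + 1/(k·n₁)) = σ²·(k+1)/(k·n₁).
So n₁ = (1 + 1/k)·((z_{α/2} + z_β)/d)² = 1.333 × (2.487/0.42)².
n₁ = 1.333 × 35.06 = 46.8.
Round up: n₁ = 47, giving n₂ = 3 × 47 = 141.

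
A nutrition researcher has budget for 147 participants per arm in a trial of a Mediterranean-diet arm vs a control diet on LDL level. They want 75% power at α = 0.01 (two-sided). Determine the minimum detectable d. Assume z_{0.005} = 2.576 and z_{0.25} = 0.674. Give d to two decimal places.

d_min ≈ 0.38

For two independent groups of n = 147 each: d_min = (z_{α/2} + z_β)·√(2/n).
z-sum = 2.576 + 0.674 = 3.250.
d_min = 3.250 × √(2/147) = 3.250 × 0.1166 = 0.379.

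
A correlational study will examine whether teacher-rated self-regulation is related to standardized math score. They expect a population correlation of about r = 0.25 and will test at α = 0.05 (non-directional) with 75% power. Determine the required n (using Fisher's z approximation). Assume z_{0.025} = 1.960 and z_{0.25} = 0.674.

n = 110

Fisher's z: C = ½·ln((1+r)/(1−r)) = ½·ln(1.6667) = 0.2554.
n = ((z_{α/2} + z_β)/C)² + 3.
(1.960 + 0.674) / 0.2554 = 2.634 / 0.2554 = 10.313.
n = 10.313² + 3 = 106.36 + 3 = 109.4.
Round up.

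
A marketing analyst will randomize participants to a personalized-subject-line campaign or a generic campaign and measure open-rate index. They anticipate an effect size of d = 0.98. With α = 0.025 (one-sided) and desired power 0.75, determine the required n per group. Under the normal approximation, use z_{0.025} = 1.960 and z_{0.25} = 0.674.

For two independent groups with equal n: n = 2·((z_{α} + z_β) / d)².
z_{α} + z_β = 1.960 + 0.674 = 2.634.
n = 2 × (2.634 / 0.98)² = 2 × 2.688² = 2 × 7.22 = 14.4.
Round up to the next whole participant.

n = 15 per group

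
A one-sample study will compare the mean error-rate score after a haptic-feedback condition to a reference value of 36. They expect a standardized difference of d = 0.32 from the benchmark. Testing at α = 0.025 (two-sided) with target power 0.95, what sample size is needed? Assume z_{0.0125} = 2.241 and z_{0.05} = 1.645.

For a one-sample test: n = ((z_{α/2} + z_β) / d)².
z_{α/2} + z_β = 2.241 + 1.645 = 3.886.
n = (3.886 / 0.32)² = 12.144² = 147.47.
Round up.

n = 148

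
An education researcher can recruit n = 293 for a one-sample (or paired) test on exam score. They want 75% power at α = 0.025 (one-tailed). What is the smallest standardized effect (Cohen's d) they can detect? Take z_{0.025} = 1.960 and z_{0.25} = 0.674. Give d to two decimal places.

For a single sample (or paired design) of n = 293: d_min = (z_{α} + z_β)/√n.
z-sum = 1.960 + 0.674 = 2.634.
d_min = 2.634 / √293 = 2.634 / 17.117 = 0.154.

d_min ≈ 0.15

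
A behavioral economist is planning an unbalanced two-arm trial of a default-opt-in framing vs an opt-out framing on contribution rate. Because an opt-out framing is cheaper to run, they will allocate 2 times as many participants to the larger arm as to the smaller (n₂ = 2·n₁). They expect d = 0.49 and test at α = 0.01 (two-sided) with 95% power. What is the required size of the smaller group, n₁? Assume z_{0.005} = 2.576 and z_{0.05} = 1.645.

With allocation ratio k = n₂/n₁ = 2, Var(x̄₁−x̄₂) = σ²(1/n₁ + 1/(k·n₁)) = σ²·(k+1)/(k·n₁).
So n₁ = (1 + 1/k)·((z_{α/2} + z_β)/d)² = 1.500 × (4.221/0.49)².
n₁ = 1.500 × 74.21 = 111.3.
Round up: n₁ = 112, giving n₂ = 2 × 112 = 224.

n₁ = 112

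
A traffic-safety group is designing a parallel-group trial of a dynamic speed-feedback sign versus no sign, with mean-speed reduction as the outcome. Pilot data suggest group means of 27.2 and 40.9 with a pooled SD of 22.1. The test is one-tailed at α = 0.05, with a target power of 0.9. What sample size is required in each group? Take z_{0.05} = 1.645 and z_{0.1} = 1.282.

Cohen's d = |M₁ − M₂| / SD_pooled = |27.2 − 40.9| / 22.1 = 13.7 / 22.1 = 0.620.
For two independent groups with equal n: n = 2·((z_{α} + z_β) / d)².
z_{α} + z_β = 1.645 + 1.282 = 2.927.
n = 2 × (2.927 / 0.620)² = 2 × 4.721² = 2 × 22.29 = 44.6.
Round up to the next whole participant.

n = 45 per group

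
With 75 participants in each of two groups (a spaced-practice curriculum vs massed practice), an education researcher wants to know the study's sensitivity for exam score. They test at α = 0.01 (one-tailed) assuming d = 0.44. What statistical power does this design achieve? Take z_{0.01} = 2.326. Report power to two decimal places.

power ≈ 0.64

For two equal groups, power = Φ(d·√(n/2) − z_{α}).
d·√(n/2) = 0.44 × √(75/2) = 0.44 × 6.124 = 2.694.
z_β = 2.694 − 2.326 = 0.368.
Power = Φ(0.368) = 0.644.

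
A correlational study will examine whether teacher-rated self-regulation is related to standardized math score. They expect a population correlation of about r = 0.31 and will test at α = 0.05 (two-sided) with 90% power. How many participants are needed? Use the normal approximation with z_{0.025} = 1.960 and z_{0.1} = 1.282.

Fisher's z: C = ½·ln((1+r)/(1−r)) = ½·ln(1.8986) = 0.3205.
n = ((z_{α/2} + z_β)/C)² + 3.
(1.960 + 1.282) / 0.3205 = 3.242 / 0.3205 = 10.115.
n = 10.115² + 3 = 102.32 + 3 = 105.3.
Round up.

n = 106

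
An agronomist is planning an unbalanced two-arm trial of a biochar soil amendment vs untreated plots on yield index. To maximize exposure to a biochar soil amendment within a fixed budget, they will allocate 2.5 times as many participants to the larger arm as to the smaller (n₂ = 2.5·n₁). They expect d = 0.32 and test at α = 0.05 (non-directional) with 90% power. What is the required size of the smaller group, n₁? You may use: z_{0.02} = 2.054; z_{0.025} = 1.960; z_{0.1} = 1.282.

n₁ = 144

With allocation ratio k = n₂/n₁ = 2.5, Var(x̄₁−x̄₂) = σ²(1/n₁ + 1/(k·n₁)) = σ²·(k+1)/(k·n₁).
So n₁ = (1 + 1/k)·((z_{α/2} + z_β)/d)² = 1.400 × (3.242/0.32)².
n₁ = 1.400 × 102.64 = 143.7.
Round up: n₁ = 144, giving n₂ = 2.5 × 144 = 360.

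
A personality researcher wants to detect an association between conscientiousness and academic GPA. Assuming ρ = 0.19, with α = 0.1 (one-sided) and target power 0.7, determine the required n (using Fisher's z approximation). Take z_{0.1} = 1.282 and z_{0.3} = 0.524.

Fisher's z: C = ½·ln((1+r)/(1−r)) = ½·ln(1.4691) = 0.1923.
n = ((z_{α} + z_β)/C)² + 3.
(1.282 + 0.524) / 0.1923 = 1.806 / 0.1923 = 9.392.
n = 9.392² + 3 = 88.20 + 3 = 91.2.
Round up.

n = 92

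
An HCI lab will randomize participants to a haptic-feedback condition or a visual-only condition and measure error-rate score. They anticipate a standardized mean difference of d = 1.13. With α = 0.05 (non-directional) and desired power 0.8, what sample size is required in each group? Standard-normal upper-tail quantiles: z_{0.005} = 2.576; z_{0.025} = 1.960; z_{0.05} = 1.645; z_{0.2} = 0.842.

n = 13 per group

For two independent groups with equal n: n = 2·((z_{α/2} + z_β) / d)².
z_{α/2} + z_β = 1.960 + 0.842 = 2.802.
n = 2 × (2.802 / 1.13)² = 2 × 2.480² = 2 × 6.15 = 12.3.
Round up to the next whole participant.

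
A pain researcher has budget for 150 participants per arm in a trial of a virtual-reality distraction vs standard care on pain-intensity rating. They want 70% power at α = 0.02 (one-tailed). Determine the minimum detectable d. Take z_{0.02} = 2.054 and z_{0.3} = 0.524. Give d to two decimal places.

d_min ≈ 0.30

For two independent groups of n = 150 each: d_min = (z_{α} + z_β)·√(2/n).
z-sum = 2.054 + 0.524 = 2.578.
d_min = 2.578 × √(2/150) = 2.578 × 0.1155 = 0.298.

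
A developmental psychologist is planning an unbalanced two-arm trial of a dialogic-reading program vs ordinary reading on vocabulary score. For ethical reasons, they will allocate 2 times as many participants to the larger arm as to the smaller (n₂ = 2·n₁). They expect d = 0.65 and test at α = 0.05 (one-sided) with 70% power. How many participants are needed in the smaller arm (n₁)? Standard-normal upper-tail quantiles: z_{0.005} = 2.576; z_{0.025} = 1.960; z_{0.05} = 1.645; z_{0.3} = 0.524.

With allocation ratio k = n₂/n₁ = 2, Var(x̄₁−x̄₂) = σ²(1/n₁ + 1/(k·n₁)) = σ²·(k+1)/(k·n₁).
So n₁ = (1 + 1/k)·((z_{α} + z_β)/d)² = 1.500 × (2.169/0.65)².
n₁ = 1.500 × 11.14 = 16.7.
Round up: n₁ = 17, giving n₂ = 2 × 17 = 34.

n₁ = 17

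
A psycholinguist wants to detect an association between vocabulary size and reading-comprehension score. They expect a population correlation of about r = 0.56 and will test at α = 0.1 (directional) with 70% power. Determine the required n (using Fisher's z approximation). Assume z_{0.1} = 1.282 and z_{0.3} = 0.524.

Fisher's z: C = ½·ln((1+r)/(1−r)) = ½·ln(3.5455) = 0.6328.
n = ((z_{α} + z_β)/C)² + 3.
(1.282 + 0.524) / 0.6328 = 1.806 / 0.6328 = 2.854.
n = 2.854² + 3 = 8.15 + 3 = 11.1.
Round up.

n = 12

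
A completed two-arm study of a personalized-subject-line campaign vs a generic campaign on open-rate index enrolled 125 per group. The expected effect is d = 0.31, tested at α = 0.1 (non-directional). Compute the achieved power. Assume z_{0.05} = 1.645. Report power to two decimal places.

For two equal groups, power = Φ(d·√(n/2) − z_{α/2}).
d·√(n/2) = 0.31 × √(125/2) = 0.31 × 7.906 = 2.451.
z_β = 2.451 − 1.645 = 0.806.
Power = Φ(0.806) = 0.790.

power ≈ 0.79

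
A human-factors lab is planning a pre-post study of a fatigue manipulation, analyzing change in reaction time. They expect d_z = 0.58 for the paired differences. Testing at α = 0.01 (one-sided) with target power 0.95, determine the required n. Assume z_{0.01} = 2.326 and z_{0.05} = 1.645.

n = 47 pairs

For a paired (one-sample on differences) test: n = ((z_{α} + z_β) / d)².
z_{α} + z_β = 2.326 + 1.645 = 3.971.
n = (3.971 / 0.58)² = 6.847² = 46.88.
Round up.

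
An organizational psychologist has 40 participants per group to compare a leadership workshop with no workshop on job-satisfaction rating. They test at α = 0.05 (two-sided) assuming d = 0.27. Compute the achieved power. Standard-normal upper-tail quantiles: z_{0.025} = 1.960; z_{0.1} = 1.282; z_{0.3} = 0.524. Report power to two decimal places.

power ≈ 0.23

For two equal groups, power = Φ(d·√(n/2) − z_{α/2}).
d·√(n/2) = 0.27 × √(40/2) = 0.27 × 4.472 = 1.207.
z_β = 1.207 − 1.960 = -0.753.
Power = Φ(-0.753) = 0.226.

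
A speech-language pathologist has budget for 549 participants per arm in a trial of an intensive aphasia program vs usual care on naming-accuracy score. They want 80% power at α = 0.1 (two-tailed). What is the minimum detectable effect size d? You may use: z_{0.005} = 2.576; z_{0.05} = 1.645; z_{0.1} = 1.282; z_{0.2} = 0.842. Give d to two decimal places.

d_min ≈ 0.15

For two independent groups of n = 549 each: d_min = (z_{α/2} + z_β)·√(2/n).
z-sum = 1.645 + 0.842 = 2.487.
d_min = 2.487 × √(2/549) = 2.487 × 0.0604 = 0.150.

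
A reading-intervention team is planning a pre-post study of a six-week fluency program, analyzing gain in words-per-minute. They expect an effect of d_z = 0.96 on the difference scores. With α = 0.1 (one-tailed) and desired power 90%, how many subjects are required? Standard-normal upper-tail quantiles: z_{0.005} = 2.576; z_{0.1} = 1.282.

For a paired (one-sample on differences) test: n = ((z_{α} + z_β) / d)².
z_{α} + z_β = 1.282 + 1.282 = 2.564.
n = (2.564 / 0.96)² = 2.671² = 7.13.
Round up.

n = 8 pairs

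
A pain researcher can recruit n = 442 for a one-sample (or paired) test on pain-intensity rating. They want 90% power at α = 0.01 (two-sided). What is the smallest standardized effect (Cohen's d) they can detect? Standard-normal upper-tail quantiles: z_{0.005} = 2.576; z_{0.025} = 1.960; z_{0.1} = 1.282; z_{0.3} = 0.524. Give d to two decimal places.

d_min ≈ 0.18

For a single sample (or paired design) of n = 442: d_min = (z_{α/2} + z_β)/√n.
z-sum = 2.576 + 1.282 = 3.858.
d_min = 3.858 / √442 = 3.858 / 21.024 = 0.184.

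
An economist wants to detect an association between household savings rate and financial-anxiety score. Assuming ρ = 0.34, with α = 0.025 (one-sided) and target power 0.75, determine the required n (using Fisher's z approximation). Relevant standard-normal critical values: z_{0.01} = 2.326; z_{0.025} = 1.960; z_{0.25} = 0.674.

n = 59

Fisher's z: C = ½·ln((1+r)/(1−r)) = ½·ln(2.0303) = 0.3541.
n = ((z_{α} + z_β)/C)² + 3.
(1.960 + 0.674) / 0.3541 = 2.634 / 0.3541 = 7.439.
n = 7.439² + 3 = 55.33 + 3 = 58.3.
Round up.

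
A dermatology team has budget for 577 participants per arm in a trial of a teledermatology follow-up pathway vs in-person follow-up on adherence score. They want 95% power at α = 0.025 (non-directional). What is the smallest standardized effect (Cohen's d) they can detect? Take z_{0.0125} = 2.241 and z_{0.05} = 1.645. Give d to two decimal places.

For two independent groups of n = 577 each: d_min = (z_{α/2} + z_β)·√(2/n).
z-sum = 2.241 + 1.645 = 3.886.
d_min = 3.886 × √(2/577) = 3.886 × 0.0589 = 0.229.

d_min ≈ 0.23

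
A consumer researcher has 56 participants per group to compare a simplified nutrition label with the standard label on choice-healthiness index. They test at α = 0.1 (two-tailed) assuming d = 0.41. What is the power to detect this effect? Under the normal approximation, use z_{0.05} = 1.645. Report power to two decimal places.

power ≈ 0.70

For two equal groups, power = Φ(d·√(n/2) − z_{α/2}).
d·√(n/2) = 0.41 × √(56/2) = 0.41 × 5.292 = 2.170.
z_β = 2.170 − 1.645 = 0.525.
Power = Φ(0.525) = 0.700.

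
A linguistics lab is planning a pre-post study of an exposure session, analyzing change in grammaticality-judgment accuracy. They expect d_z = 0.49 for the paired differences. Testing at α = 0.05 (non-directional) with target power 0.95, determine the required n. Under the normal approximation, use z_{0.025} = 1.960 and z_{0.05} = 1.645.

For a paired (one-sample on differences) test: n = ((z_{α/2} + z_β) / d)².
z_{α/2} + z_β = 1.960 + 1.645 = 3.605.
n = (3.605 / 0.49)² = 7.357² = 54.13.
Round up.

n = 55 pairs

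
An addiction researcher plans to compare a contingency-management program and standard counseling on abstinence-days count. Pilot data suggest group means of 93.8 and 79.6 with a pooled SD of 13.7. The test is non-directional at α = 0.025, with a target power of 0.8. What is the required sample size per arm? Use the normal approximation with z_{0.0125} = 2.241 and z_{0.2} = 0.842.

Cohen's d = |M₁ − M₂| / SD_pooled = |93.8 − 79.6| / 13.7 = 14.2 / 13.7 = 1.036.
For two independent groups with equal n: n = 2·((z_{α/2} + z_β) / d)².
z_{α/2} + z_β = 2.241 + 0.842 = 3.083.
n = 2 × (3.083 / 1.036)² = 2 × 2.976² = 2 × 8.86 = 17.7.
Round up to the next whole participant.

n = 18 per group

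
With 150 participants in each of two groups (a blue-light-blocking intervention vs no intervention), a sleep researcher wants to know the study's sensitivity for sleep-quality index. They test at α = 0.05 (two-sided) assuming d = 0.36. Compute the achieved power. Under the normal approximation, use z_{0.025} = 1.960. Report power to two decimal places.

For two equal groups, power = Φ(d·√(n/2) − z_{α/2}).
d·√(n/2) = 0.36 × √(150/2) = 0.36 × 8.660 = 3.118.
z_β = 3.118 − 1.960 = 1.158.
Power = Φ(1.158) = 0.877.

power ≈ 0.88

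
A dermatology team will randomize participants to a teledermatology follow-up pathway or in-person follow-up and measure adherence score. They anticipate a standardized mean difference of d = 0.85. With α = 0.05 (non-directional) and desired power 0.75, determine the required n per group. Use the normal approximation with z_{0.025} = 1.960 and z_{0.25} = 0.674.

n = 20 per group

For two independent groups with equal n: n = 2·((z_{α/2} + z_β) / d)².
z_{α/2} + z_β = 1.960 + 0.674 = 2.634.
n = 2 × (2.634 / 0.85)² = 2 × 3.099² = 2 × 9.60 = 19.2.
Round up to the next whole participant.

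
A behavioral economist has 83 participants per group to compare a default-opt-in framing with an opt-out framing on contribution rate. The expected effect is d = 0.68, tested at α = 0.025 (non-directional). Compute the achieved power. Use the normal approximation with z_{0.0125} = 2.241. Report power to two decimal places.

power ≈ 0.98

For two equal groups, power = Φ(d·√(n/2) − z_{α/2}).
d·√(n/2) = 0.68 × √(83/2) = 0.68 × 6.442 = 4.381.
z_β = 4.381 − 2.241 = 2.140.
Power = Φ(2.140) = 0.984.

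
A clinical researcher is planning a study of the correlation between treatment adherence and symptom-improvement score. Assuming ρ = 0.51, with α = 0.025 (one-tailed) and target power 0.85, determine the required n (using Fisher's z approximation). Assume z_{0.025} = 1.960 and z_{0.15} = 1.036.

Fisher's z: C = ½·ln((1+r)/(1−r)) = ½·ln(3.0816) = 0.5627.
n = ((z_{α} + z_β)/C)² + 3.
(1.960 + 1.036) / 0.5627 = 2.996 / 0.5627 = 5.324.
n = 5.324² + 3 = 28.35 + 3 = 31.3.
Round up.

n = 32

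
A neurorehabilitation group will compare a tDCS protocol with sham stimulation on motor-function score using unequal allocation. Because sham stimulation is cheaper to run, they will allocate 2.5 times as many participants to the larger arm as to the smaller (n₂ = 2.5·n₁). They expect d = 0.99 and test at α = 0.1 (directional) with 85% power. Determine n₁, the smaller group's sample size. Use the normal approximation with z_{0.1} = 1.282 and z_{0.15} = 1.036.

n₁ = 8

With allocation ratio k = n₂/n₁ = 2.5, Var(x̄₁−x̄₂) = σ²(1/n₁ + 1/(k·n₁)) = σ²·(k+1)/(k·n₁).
So n₁ = (1 + 1/k)·((z_{α} + z_β)/d)² = 1.400 × (2.318/0.99)².
n₁ = 1.400 × 5.48 = 7.7.
Round up: n₁ = 8, giving n₂ = 2.5 × 8 = 20.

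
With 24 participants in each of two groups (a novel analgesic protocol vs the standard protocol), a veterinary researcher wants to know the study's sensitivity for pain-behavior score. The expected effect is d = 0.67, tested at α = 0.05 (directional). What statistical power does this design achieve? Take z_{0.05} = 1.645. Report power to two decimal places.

For two equal groups, power = Φ(d·√(n/2) − z_{α}).
d·√(n/2) = 0.67 × √(24/2) = 0.67 × 3.464 = 2.321.
z_β = 2.321 − 1.645 = 0.676.
Power = Φ(0.676) = 0.750.

power ≈ 0.75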